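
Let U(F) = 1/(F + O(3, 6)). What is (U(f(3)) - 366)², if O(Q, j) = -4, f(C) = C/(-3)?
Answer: 3352561/25 ≈ 1.3410e+5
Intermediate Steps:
f(C) = -C/3 (f(C) = C*(-⅓) = -C/3)
U(F) = 1/(-4 + F) (U(F) = 1/(F - 4) = 1/(-4 + F))
(U(f(3)) - 366)² = (1/(-4 - ⅓*3) - 366)² = (1/(-4 - 1) - 366)² = (1/(-5) - 366)² = (-⅕ - 366)² = (-1831/5)² = 3352561/25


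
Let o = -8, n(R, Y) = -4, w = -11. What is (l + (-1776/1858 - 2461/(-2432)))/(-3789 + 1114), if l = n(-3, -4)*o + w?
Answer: -47572541/6043702400 ≈ -0.0078714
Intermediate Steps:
l = 21 (l = -4*(-8) - 11 = 32 - 11 = 21)
(l + (-1776/1858 - 2461/(-2432)))/(-3789 + 1114) = (21 + (-1776/1858 - 2461/(-2432)))/(-3789 + 1114) = (21 + (-1776*1/1858 - 2461*(-1/2432)))/(-2675) = (21 + (-888/929 + 2461/2432))*(-1/2675) = (21 + 126653/2259328)*(-1/2675) = (47572541/2259328)*(-1/2675) = -47572541/6043702400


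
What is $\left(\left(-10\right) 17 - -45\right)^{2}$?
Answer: $15625$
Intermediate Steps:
$\left(\left(-10\right) 17 - -45\right)^{2} = \left(-170 + \left(-144 + 189\right)\right)^{2} = \left(-170 + 45\right)^{2} = \left(-125\right)^{2} = 15625$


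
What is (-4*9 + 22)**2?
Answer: 196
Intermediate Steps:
(-4*9 + 22)**2 = (-36 + 22)**2 = (-14)**2 = 196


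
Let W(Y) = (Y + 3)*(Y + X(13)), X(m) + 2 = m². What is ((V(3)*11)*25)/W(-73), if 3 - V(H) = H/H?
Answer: -55/658 ≈ -0.083587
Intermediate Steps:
V(H) = 2 (V(H) = 3 - H/H = 3 - 1*1 = 3 - 1 = 2)
X(m) = -2 + m²
W(Y) = (3 + Y)*(167 + Y) (W(Y) = (Y + 3)*(Y + (-2 + 13²)) = (3 + Y)*(Y + (-2 + 169)) = (3 + Y)*(Y + 167) = (3 + Y)*(167 + Y))
((V(3)*11)*25)/W(-73) = ((2*11)*25)/(501 + (-73)² + 170*(-73)) = (22*25)/(501 + 5329 - 12410) = 550/(-6580) = 550*(-1/6580) = -55/658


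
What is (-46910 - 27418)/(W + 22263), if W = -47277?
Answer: 12388/4169 ≈ 2.9715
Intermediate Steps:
(-46910 - 27418)/(W + 22263) = (-46910 - 27418)/(-47277 + 22263) = -74328/(-25014) = -74328*(-1/25014) = 12388/4169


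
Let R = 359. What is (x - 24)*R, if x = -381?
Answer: -145395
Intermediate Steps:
(x - 24)*R = (-381 - 24)*359 = -405*359 = -145395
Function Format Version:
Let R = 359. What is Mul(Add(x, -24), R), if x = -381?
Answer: -145395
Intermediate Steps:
Mul(Add(x, -24), R) = Mul(Add(-381, -24), 359) = Mul(-405, 359) = -145395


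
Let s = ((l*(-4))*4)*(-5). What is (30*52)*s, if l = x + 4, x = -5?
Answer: -124800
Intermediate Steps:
l = -1 (l = -5 + 4 = -1)
s = -80 (s = (-1*(-4)*4)*(-5) = (4*4)*(-5) = 16*(-5) = -80)
(30*52)*s = (30*52)*(-80) = 1560*(-80) = -124800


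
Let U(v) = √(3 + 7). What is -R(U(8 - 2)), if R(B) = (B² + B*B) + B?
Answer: -20 - √10 ≈ -23.162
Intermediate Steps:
U(v) = √10
R(B) = B + 2*B² (R(B) = (B² + B²) + B = 2*B² + B = B + 2*B²)
-R(U(8 - 2)) = -√10*(1 + 2*√10)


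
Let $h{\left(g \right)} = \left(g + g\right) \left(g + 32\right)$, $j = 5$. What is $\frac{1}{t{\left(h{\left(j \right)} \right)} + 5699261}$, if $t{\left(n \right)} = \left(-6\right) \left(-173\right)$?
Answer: $\frac{1}{5700299} \approx 1.7543 \cdot 10^{-7}$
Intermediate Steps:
$h{\left(g \right)} = 2 g \left(32 + g\right)$
$t{\left(n \right)} = 1038$
$\frac{1}{t{\left(h{\left(j \right)} \right)} + 5699261} = \frac{1}{1038 + 5699261} = \frac{1}{5700299}$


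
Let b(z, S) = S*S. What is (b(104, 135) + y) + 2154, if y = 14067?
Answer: 34446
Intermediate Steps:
b(z, S) = S²
(b(104, 135) + y) + 2154 = (135² + 14067) + 2154 = (18225 + 14067) + 2154 = 32292 + 2154 = 34446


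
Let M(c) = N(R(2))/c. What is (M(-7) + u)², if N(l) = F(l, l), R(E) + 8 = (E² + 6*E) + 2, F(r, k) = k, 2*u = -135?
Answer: 931225/196 ≈ 4751.1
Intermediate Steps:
u = -135/2 (u = (½)*(-135) = -135/2 ≈ -67.500)
R(E) = -6 + E² + 6*E (R(E) = -8 + ((E² + 6*E) + 2) = -8 + (2 + E² + 6*E) = -6 + E² + 6*E)
N(l) = l
M(c) = 10/c (M(c) = (-6 + 2² + 6*2)/c = (-6 + 4 + 12)/c = 10/c)
(M(-7) + u)² = (10/(-7) - 135/2)² = (10*(-⅐) - 135/2)² = (-10/7 - 135/2)² = (-965/14)² = 931225/196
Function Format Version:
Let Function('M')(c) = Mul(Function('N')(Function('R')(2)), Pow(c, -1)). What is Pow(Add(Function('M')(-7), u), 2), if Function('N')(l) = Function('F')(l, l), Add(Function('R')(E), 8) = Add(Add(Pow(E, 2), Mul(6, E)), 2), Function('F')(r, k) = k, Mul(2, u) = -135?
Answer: Rational(931225, 196) ≈ 4751.1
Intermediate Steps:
u = Rational(-135, 2) (u = Mul(Rational(1, 2), -135) = Rational(-135, 2) ≈ -67.500)
Function('R')(E) = Add(-6, Pow(E, 2), Mul(6, E)) (Function('R')(E) = Add(-8, Add(Add(Pow(E, 2), Mul(6, E)), 2)) = Add(-8, Add(2, Pow(E, 2), Mul(6, E))) = Add(-6, Pow(E, 2), Mul(6, E)))
Function('N')(l) = l
Function('M')(c) = Mul(10, Pow(c, -1)) (Function('M')(c) = Mul(Add(-6, Pow(2, 2), Mul(6, 2)), Pow(c, -1)) = Mul(Add(-6, 4, 12), Pow(c, -1)) = Mul(10, Pow(c, -1)))
Pow(Add(Function('M')(-7), u), 2) = Pow(Add(Mul(10, Pow(-7, -1)), Rational(-135, 2)), 2) = Pow(Add(Mul(10, Rational(-1, 7)), Rational(-135, 2)), 2) = Pow(Add(Rational(-10, 7), Rational(-135, 2)), 2) = Pow(Rational(-965, 14), 2) = Rational(931225, 196)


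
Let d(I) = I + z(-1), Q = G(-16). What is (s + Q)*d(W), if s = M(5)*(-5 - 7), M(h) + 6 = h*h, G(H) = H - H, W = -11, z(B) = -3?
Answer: 3192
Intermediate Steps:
G(H) = 0
Q = 0
d(I) = -3 + I (d(I) = I - 3 = -3 + I)
M(h) = -6 + h² (M(h) = -6 + h*h = -6 + h²)
s = -228 (s = (-6 + 5²)*(-5 - 7) = (-6 + 25)*(-12) = 19*(-12) = -228)
(s + Q)*d(W) = (-228 + 0)*(-3 - 11) = -228*(-14) = 3192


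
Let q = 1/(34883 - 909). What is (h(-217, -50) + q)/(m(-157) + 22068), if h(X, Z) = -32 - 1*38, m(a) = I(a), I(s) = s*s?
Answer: -2378179/1587163358 ≈ -0.0014984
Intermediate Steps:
q = 1/33974 ≈ 2.9434e-5
I(s) = s²
m(a) = a²
h(X, Z) = -70 (h(X, Z) = -32 - 38 = -70)
(h(-217, -50) + q)/(m(-157) + 22068) = (-70 + 1/33974)/((-157)² + 22068) = -2378179/(33974*(24649 + 22068)) = -2378179/33974/46717 = -2378179/33974*1/46717 = -2378179/1587163358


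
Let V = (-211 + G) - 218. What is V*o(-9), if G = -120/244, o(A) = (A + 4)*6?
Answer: 785970/61 ≈ 12885.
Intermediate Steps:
o(A) = 24 + 6*A (o(A) = (4 + A)*6 = 24 + 6*A)
G = -30/61 (G = -120*1/244 = -30/61 ≈ -0.49180)
V = -26199/61 (V = (-211 - 30/61) - 218 = -12901/61 - 218 = -26199/61 ≈ -429.49)
V*o(-9) = -26199*(24 + 6*(-9))/61 = -26199*(24 - 54)/61 = -26199/61*(-30) = 785970/61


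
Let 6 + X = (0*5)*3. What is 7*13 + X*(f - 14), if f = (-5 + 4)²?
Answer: 169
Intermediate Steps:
f = 1 (f = (-1)² = 1)
X = -6 (X = -6 + (0*5)*3 = -6 + 0*3 = -6 + 0 = -6)
7*13 + X*(f - 14) = 7*13 - 6*(1 - 14) = 91 - 6*(-13) = 91 + 78 = 169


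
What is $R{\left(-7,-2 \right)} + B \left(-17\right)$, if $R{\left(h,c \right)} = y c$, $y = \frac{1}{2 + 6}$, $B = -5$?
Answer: $\frac{339}{4} \approx 84.75$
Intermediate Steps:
$y = \frac{1}{8} \approx 0.125$
$R{\left(h,c \right)} = \frac{c}{8}$
$R{\left(-7,-2 \right)} + B \left(-17\right) = \frac{1}{8} \left(-2\right) - -85 = - \frac{1}{4} + 85 = \frac{339}{4}$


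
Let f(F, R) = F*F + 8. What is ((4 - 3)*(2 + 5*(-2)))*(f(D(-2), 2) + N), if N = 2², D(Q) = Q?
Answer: -128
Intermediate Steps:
N = 4
f(F, R) = 8 + F² (f(F, R) = F² + 8 = 8 + F²)
((4 - 3)*(2 + 5*(-2)))*(f(D(-2), 2) + N) = ((4 - 3)*(2 + 5*(-2)))*((8 + (-2)²) + 4) = (1*(2 - 10))*((8 + 4) + 4) = (1*(-8))*(12 + 4) = -8*16 = -128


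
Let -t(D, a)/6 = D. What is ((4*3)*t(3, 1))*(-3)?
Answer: 648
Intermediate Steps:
t(D, a) = -6*D
((4*3)*t(3, 1))*(-3) = ((4*3)*(-6*3))*(-3) = (12*(-18))*(-3) = -216*(-3) = 648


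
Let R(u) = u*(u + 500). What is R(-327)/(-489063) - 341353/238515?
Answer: -51150030058/38882953815 ≈ -1.3155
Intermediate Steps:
R(u) = u*(500 + u)
R(-327)/(-489063) - 341353/238515 = -327*(500 - 327)/(-489063) - 341353/238515 = -327*173*(-1/489063) - 341353*1/238515 = -56571*(-1/489063) - 341353/238515 = 18857/163021 - 341353/238515 = -51150030058/38882953815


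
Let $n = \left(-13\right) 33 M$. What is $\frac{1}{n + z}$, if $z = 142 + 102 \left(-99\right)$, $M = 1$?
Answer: $- \frac{1}{10385} \approx -9.6293 \cdot 10^{-5}$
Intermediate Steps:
$n = -429$ ($n = \left(-13\right) 33 \cdot 1 = \left(-429\right) 1 = -429$)
$z = -9956$ ($z = 142 - 10098 = -9956$)
$\frac{1}{n + z} = \frac{1}{-429 - 9956} = \frac{1}{-10385} = - \frac{1}{10385}$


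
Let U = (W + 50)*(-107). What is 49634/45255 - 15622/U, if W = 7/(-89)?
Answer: 269522444/67022655 ≈ 4.0214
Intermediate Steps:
W = -7/89 (W = 7*(-1/89) = -7/89 ≈ -0.078652)
U = -475401/89 (U = (-7/89 + 50)*(-107) = (4443/89)*(-107) = -475401/89 ≈ -5341.6)
49634/45255 - 15622/U = 49634/45255 - 15622/(-475401/89) = 49634*(1/45255) - 15622*(-89/475401) = 49634/45255 + 12994/4443 = 269522444/67022655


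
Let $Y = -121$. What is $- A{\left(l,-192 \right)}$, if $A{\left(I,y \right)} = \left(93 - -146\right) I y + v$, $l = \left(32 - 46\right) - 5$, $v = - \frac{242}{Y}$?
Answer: $-871874$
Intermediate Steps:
$v = 2$ ($v = - \frac{242}{-121} = \left(-242\right) \left(- \frac{1}{121}\right) = 2$)
$l = -19$ ($l = -14 - 5 = -19$)
$A{\left(I,y \right)} = 2 + 239 I y$ ($A{\left(I,y \right)} = \left(93 - -146\right) I y + 2 = \left(93 + 146\right) I y + 2 = 239 I y + 2 = 2 + 239 I y$)
$- A{\left(l,-192 \right)} = - (2 + 239 \left(-19\right) \left(-192\right)) = - (2 + 871872) = \left(-1\right) 871874 = -871874$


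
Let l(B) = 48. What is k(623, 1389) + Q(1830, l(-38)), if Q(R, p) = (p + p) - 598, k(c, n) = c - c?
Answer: -502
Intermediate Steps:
k(c, n) = 0
Q(R, p) = -598 + 2*p (Q(R, p) = 2*p - 598 = -598 + 2*p)
k(623, 1389) + Q(1830, l(-38)) = 0 + (-598 + 2*48) = 0 + (-598 + 96) = 0 - 502 = -502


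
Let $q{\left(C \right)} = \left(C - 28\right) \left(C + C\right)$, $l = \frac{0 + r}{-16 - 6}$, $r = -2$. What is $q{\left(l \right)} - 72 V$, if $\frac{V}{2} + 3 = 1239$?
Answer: $- \frac{21536678}{121} \approx -1.7799 \cdot 10^{5}$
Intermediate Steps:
$l = \frac{1}{11}$ ($l = \frac{0 - 2}{-16 - 6} = - \frac{2}{-22} = \left(-2\right) \left(- \frac{1}{22}\right) = \frac{1}{11} \approx 0.090909$)
$q{\left(C \right)} = 2 C \left(-28 + C\right)$ ($q{\left(C \right)} = \left(-28 + C\right) 2 C = 2 C \left(-28 + C\right)$)
$V = 2472$ ($V = -6 + 2 \cdot 1239 = -6 + 2478 = 2472$)
$q{\left(l \right)} - 72 V = 2 \cdot \frac{1}{11} \left(-28 + \frac{1}{11}\right) - 177984 = 2 \cdot \frac{1}{11} \left(- \frac{307}{11}\right) - 177984 = - \frac{614}{121} - 177984 = - \frac{21536678}{121}$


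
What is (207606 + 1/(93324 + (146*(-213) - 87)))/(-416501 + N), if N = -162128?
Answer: -12900429235/35955427431 ≈ -0.35879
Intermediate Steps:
(207606 + 1/(93324 + (146*(-213) - 87)))/(-416501 + N) = (207606 + 1/(93324 + (146*(-213) - 87)))/(-416501 - 162128) = (207606 + 1/(93324 + (-31098 - 87)))/(-578629) = (207606 + 1/(93324 - 31185))*(-1/578629) = (207606 + 1/62139)*(-1/578629) = (12900429235/62139)*(-1/578629) = -12900429235/35955427431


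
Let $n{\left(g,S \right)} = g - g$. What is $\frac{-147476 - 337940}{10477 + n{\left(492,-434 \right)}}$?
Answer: $- \frac{485416}{10477} \approx -46.332$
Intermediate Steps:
$n{\left(g,S \right)} = 0$
$\frac{-147476 - 337940}{10477 + n{\left(492,-434 \right)}} = \frac{-147476 - 337940}{10477 + 0} = - \frac{485416}{10477}$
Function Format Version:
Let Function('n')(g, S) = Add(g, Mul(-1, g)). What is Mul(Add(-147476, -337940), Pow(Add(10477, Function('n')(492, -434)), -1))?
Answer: Rational(-485416, 10477) ≈ -46.332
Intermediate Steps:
Function('n')(g, S) = 0
Mul(Add(-147476, -337940), Pow(Add(10477, Function('n')(492, -434)), -1)) = Mul(Add(-147476, -337940), Pow(Add(10477, 0), -1)) = Mul(-485416, Pow(10477, -1)) = Mul(-485416, Rational(1, 10477)) = Rational(-485416, 10477)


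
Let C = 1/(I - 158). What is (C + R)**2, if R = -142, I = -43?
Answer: 814702849/40401 ≈ 20165.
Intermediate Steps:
C = -1/201 (C = 1/(-43 - 158) = 1/(-201) = -1/201 ≈ -0.0049751)
(C + R)**2 = (-1/201 - 142)**2 = (-28543/201)**2 = 814702849/40401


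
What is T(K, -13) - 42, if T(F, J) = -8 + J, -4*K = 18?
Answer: -63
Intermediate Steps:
K = -9/2 (K = -¼*18 = -9/2 ≈ -4.5000)
T(K, -13) - 42 = (-8 - 13) - 42 = -21 - 42 = -63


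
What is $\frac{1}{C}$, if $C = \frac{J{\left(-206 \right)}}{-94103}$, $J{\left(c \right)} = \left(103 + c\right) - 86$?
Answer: $\frac{94103}{189} \approx 497.9$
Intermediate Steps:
$J{\left(c \right)} = 17 + c$
$C = \frac{189}{94103}$ ($C = \frac{17 - 206}{-94103} = \left(-189\right) \left(- \frac{1}{94103}\right) = \frac{189}{94103} \approx 0.0020084$)
$\frac{1}{C} = \frac{1}{\frac{189}{94103}} = \frac{94103}{189}$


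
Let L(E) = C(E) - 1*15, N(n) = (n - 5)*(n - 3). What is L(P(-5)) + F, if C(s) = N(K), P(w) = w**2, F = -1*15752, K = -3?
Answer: -15719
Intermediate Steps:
F = -15752
N(n) = (-5 + n)*(-3 + n)
C(s) = 48 (C(s) = 15 + (-3)**2 - 8*(-3) = 15 + 9 + 24 = 48)
L(E) = 33 (L(E) = 48 - 1*15 = 48 - 15 = 33)
L(P(-5)) + F = 33 - 15752 = -15719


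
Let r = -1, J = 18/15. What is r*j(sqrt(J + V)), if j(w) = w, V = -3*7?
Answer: -3*I*sqrt(55)/5 ≈ -4.4497*I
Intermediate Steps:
V = -21
J = 6/5 (J = 18*(1/15) = 6/5 ≈ 1.2000)
r*j(sqrt(J + V)) = -sqrt(6/5 - 21) = -sqrt(-99/5) = -3*I*sqrt(55)/5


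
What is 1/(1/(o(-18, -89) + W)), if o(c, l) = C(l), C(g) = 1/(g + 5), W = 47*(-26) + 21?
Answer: -100885/84 ≈ -1201.0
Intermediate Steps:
W = -1201 (W = -1222 + 21 = -1201)
C(g) = 1/(5 + g)
o(c, l) = 1/(5 + l)
1/(1/(o(-18, -89) + W)) = 1/(1/(1/(5 - 89) - 1201)) = 1/(1/(1/(-84) - 1201)) = 1/(1/(-1/84 - 1201)) = 1/(1/(-100885/84)) = 1/(-84/100885) = -100885/84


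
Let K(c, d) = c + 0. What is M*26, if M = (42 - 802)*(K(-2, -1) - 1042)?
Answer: 20629440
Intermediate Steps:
K(c, d) = c
M = 793440 (M = (42 - 802)*(-2 - 1042) = -760*(-1044) = 793440)
M*26 = 793440*26 = 20629440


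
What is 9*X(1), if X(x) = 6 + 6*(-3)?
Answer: -108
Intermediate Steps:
X(x) = -12 (X(x) = 6 - 18 = -12)
9*X(1) = 9*(-12) = -108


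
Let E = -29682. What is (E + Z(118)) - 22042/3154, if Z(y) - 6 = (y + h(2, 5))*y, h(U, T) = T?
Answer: -23921495/1577 ≈ -15169.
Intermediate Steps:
Z(y) = 6 + y*(5 + y) (Z(y) = 6 + (y + 5)*y = 6 + (5 + y)*y = 6 + y*(5 + y))
(E + Z(118)) - 22042/3154 = (-29682 + (6 + 118**2 + 5*118)) - 22042/3154 = (-29682 + (6 + 13924 + 590)) - 22042*1/3154 = (-29682 + 14520) - 11021/1577 = -15162 - 11021/1577 = -23921495/1577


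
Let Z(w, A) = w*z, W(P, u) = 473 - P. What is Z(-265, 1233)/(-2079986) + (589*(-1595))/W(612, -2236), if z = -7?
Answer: 1954052989785/289118054 ≈ 6758.7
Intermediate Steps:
Z(w, A) = -7*w (Z(w, A) = w*(-7) = -7*w)
Z(-265, 1233)/(-2079986) + (589*(-1595))/W(612, -2236) = -7*(-265)/(-2079986) + (589*(-1595))/(473 - 1*612) = 1855*(-1/2079986) - 939455/(473 - 612) = -1855/2079986 - 939455/(-139) = -1855/2079986 - 939455*(-1/139) = -1855/2079986 + 939455/139 = 1954052989785/289118054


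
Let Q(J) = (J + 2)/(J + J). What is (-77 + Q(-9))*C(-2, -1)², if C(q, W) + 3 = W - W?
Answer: -1379/2 ≈ -689.50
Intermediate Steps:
C(q, W) = -3 (C(q, W) = -3 + (W - W) = -3 + 0 = -3)
Q(J) = (2 + J)/(2*J) (Q(J) = (2 + J)/((2*J)) = (2 + J)*(1/(2*J)) = (2 + J)/(2*J))
(-77 + Q(-9))*C(-2, -1)² = (-77 + (½)*(2 - 9)/(-9))*(-3)² = (-77 + (½)*(-⅑)*(-7))*9 = (-77 + 7/18)*9 = -1379/18*9 = -1379/2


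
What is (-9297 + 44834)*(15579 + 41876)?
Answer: 2041778335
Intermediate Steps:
(-9297 + 44834)*(15579 + 41876) = 35537*57455 = 2041778335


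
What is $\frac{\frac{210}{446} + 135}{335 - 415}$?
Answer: $- \frac{3021}{1784} \approx -1.6934$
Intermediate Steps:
$\frac{\frac{210}{446} + 135}{335 - 415} = \frac{210 \cdot \frac{1}{446} + 135}{-80} = \left(\frac{105}{223} + 135\right) \left(- \frac{1}{80}\right) = \frac{30210}{223} \left(- \frac{1}{80}\right) = - \frac{3021}{1784}$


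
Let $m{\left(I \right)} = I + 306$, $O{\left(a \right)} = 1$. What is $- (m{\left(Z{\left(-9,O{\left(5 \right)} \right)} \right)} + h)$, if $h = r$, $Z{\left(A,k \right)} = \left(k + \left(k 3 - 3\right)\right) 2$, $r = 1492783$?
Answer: $-1493091$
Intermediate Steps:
$Z{\left(A,k \right)} = -6 + 8 k$ ($Z{\left(A,k \right)} = \left(k + \left(3 k - 3\right)\right) 2 = \left(k + \left(-3 + 3 k\right)\right) 2 = \left(-3 + 4 k\right) 2 = -6 + 8 k$)
$m{\left(I \right)} = 306 + I$
$h = 1492783$
$- (m{\left(Z{\left(-9,O{\left(5 \right)} \right)} \right)} + h) = - (\left(306 + \left(-6 + 8 \cdot 1\right)\right) + 1492783) = - (\left(306 + \left(-6 + 8\right)\right) + 1492783) = - (\left(306 + 2\right) + 1492783) = - (308 + 1492783) = \left(-1\right) 1493091 = -1493091$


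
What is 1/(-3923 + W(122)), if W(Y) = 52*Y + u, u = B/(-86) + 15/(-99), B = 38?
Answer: 1419/3434557 ≈ 0.00041315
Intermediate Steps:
u = -842/1419 (u = 38/(-86) + 15/(-99) = 38*(-1/86) + 15*(-1/99) = -19/43 - 5/33 = -842/1419 ≈ -0.59338)
W(Y) = -842/1419 + 52*Y (W(Y) = 52*Y - 842/1419 = -842/1419 + 52*Y)
1/(-3923 + W(122)) = 1/(-3923 + (-842/1419 + 52*122)) = 1/(-3923 + (-842/1419 + 6344)) = 1/(-3923 + 9001294/1419) = 1/(3434557/1419) = 1419/3434557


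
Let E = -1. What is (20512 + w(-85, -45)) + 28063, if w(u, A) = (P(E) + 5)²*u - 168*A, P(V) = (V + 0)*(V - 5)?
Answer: 45850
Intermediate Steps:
P(V) = V*(-5 + V)
w(u, A) = -168*A + 121*u (w(u, A) = (-(-5 - 1) + 5)²*u - 168*A = (-1*(-6) + 5)²*u - 168*A = (6 + 5)²*u - 168*A = 11²*u - 168*A = 121*u - 168*A = -168*A + 121*u)
(20512 + w(-85, -45)) + 28063 = (20512 + (-168*(-45) + 121*(-85))) + 28063 = (20512 + (7560 - 10285)) + 28063 = (20512 - 2725) + 28063 = 17787 + 28063 = 45850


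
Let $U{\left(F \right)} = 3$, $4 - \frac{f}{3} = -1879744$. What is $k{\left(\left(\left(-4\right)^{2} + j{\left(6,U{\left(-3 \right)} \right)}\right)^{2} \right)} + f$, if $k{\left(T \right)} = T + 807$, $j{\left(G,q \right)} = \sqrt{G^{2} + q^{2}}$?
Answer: $5640352 + 96 \sqrt{5} \approx 5.6406 \cdot 10^{6}$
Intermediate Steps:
$f = 5639244$ ($f = 12 - -5639232 = 12 + 5639232 = 5639244$)
$k{\left(T \right)} = 807 + T$
$k{\left(\left(\left(-4\right)^{2} + j{\left(6,U{\left(-3 \right)} \right)}\right)^{2} \right)} + f = \left(807 + \left(\left(-4\right)^{2} + \sqrt{6^{2} + 3^{2}}\right)^{2}\right) + 5639244 = \left(807 + \left(16 + \sqrt{36 + 9}\right)^{2}\right) + 5639244 = \left(807 + \left(16 + \sqrt{45}\right)^{2}\right) + 5639244 = \left(807 + \left(16 + 3 \sqrt{5}\right)^{2}\right) + 5639244 = 5640051 + \left(16 + 3 \sqrt{5}\right)^{2}$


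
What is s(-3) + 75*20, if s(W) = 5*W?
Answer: 1485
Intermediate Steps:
s(-3) + 75*20 = 5*(-3) + 75*20 = -15 + 1500 = 1485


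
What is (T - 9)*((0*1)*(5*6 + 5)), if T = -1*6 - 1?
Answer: 0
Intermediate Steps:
T = -7 (T = -6 - 1 = -7)
(T - 9)*((0*1)*(5*6 + 5)) = (-7 - 9)*((0*1)*(5*6 + 5)) = -0*(30 + 5) = -0*35 = -16*0 = 0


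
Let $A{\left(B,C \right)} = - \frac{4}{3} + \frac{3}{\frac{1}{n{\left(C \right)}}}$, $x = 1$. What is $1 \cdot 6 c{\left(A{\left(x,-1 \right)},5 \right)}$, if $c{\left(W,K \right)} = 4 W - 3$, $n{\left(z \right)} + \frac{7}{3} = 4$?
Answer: $70$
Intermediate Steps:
$n{\left(z \right)} = \frac{5}{3}$ ($n{\left(z \right)} = - \frac{7}{3} + 4 = \frac{5}{3}$)
$A{\left(B,C \right)} = \frac{11}{3}$ ($A{\left(B,C \right)} = - \frac{4}{3} + \frac{3}{\frac{1}{\frac{5}{3}}} = \left(-4\right) \frac{1}{3} + \frac{3}{\frac{3}{5}} = - \frac{4}{3} + 3 \cdot \frac{5}{3} = - \frac{4}{3} + 5 = \frac{11}{3}$)
$c{\left(W,K \right)} = -3 + 4 W$
$1 \cdot 6 c{\left(A{\left(x,-1 \right)},5 \right)} = 1 \cdot 6 \left(-3 + 4 \cdot \frac{11}{3}\right) = 6 \left(-3 + \frac{44}{3}\right) = 6 \cdot \frac{35}{3} = 70$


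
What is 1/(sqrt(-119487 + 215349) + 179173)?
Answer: 179173/32102868067 - sqrt(95862)/32102868067 ≈ 5.5716e-6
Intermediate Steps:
1/(sqrt(-119487 + 215349) + 179173) = 1/(sqrt(95862) + 179173) = 1/(179173 + sqrt(95862))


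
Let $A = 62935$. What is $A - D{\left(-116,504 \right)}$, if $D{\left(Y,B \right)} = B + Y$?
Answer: $62547$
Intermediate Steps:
$A - D{\left(-116,504 \right)} = 62935 - \left(504 - 116\right) = 62935 - 388 = 62547$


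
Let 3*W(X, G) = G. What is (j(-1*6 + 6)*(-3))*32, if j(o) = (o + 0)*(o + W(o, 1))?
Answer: 0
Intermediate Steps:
W(X, G) = G/3
j(o) = o*(⅓ + o) (j(o) = (o + 0)*(o + (⅓)*1) = o*(o + ⅓) = o*(⅓ + o))
(j(-1*6 + 6)*(-3))*32 = (((-1*6 + 6)*(⅓ + (-1*6 + 6)))*(-3))*32 = (((-6 + 6)*(⅓ + (-6 + 6)))*(-3))*32 = ((0*(⅓ + 0))*(-3))*32 = ((0*(⅓))*(-3))*32 = (0*(-3))*32 = 0*32 = 0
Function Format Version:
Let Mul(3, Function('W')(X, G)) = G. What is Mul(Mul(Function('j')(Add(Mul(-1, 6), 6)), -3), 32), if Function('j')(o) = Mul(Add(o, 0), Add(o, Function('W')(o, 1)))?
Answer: 0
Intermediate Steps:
Function('W')(X, G) = Mul(Rational(1, 3), G)
Function('j')(o) = Mul(o, Add(Rational(1, 3), o)) (Function('j')(o) = Mul(Add(o, 0), Add(o, Mul(Rational(1, 3), 1))) = Mul(o, Add(o, Rational(1, 3))) = Mul(o, Add(Rational(1, 3), o)))
Mul(Mul(Function('j')(Add(Mul(-1, 6), 6)), -3), 32) = Mul(Mul(Mul(Add(Mul(-1, 6), 6), Add(Rational(1, 3), Add(Mul(-1, 6), 6))), -3), 32) = Mul(Mul(Mul(Add(-6, 6), Add(Rational(1, 3), Add(-6, 6))), -3), 32) = Mul(Mul(Mul(0, Add(Rational(1, 3), 0)), -3), 32) = Mul(Mul(Mul(0, Rational(1, 3)), -3), 32) = Mul(Mul(0, -3), 32) = Mul(0, 32) = 0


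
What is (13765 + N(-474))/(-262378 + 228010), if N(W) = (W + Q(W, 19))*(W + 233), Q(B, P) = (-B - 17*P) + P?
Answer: -87029/34368 ≈ -2.5323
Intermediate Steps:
Q(B, P) = -B - 16*P
N(W) = -70832 - 304*W (N(W) = (W + (-W - 16*19))*(W + 233) = (W + (-W - 304))*(233 + W) = (W + (-304 - W))*(233 + W) = -304*(233 + W) = -70832 - 304*W)
(13765 + N(-474))/(-262378 + 228010) = (13765 + (-70832 - 304*(-474)))/(-262378 + 228010) = (13765 + (-70832 + 144096))/(-34368) = (13765 + 73264)*(-1/34368) = 87029*(-1/34368) = -87029/34368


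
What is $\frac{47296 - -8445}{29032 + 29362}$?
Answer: $\frac{7963}{8342} \approx 0.95457$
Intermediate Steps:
$\frac{47296 - -8445}{29032 + 29362} = \frac{47296 + \left(-2336 + 10781\right)}{58394} = \left(47296 + 8445\right) \frac{1}{58394} = 55741 \cdot \frac{1}{58394} = \frac{7963}{8342}$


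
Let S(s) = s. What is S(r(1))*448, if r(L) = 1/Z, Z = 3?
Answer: 448/3 ≈ 149.33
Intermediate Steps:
r(L) = 1/3
S(r(1))*448 = (1/3)*448 = 448/3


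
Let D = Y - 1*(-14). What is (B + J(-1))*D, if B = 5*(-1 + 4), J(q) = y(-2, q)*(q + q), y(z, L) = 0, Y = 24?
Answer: 570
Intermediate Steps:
D = 38 (D = 24 - 1*(-14) = 24 + 14 = 38)
J(q) = 0 (J(q) = 0*(q + q) = 0*(2*q) = 0)
B = 15 (B = 5*3 = 15)
(B + J(-1))*D = (15 + 0)*38 = 15*38 = 570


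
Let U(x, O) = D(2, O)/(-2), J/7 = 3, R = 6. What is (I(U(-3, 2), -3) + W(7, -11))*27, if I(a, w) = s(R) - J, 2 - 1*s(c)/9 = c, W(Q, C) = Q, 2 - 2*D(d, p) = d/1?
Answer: -1350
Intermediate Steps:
D(d, p) = 1 - d/2 (D(d, p) = 1 - d/(2*1) = 1 - d/2)
s(c) = 18 - 9*c
J = 21 (J = 7*3 = 21)
U(x, O) = 0 (U(x, O) = (1 - 1/2*2)/(-2) = (1 - 1)*(-1/2) = 0*(-1/2) = 0)
I(a, w) = -57 (I(a, w) = (18 - 9*6) - 1*21 = (18 - 54) - 21 = -36 - 21 = -57)
(I(U(-3, 2), -3) + W(7, -11))*27 = (-57 + 7)*27 = -50*27 = -1350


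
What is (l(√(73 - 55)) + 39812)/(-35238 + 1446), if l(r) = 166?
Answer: -6663/5632 ≈ -1.1831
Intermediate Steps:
(l(√(73 - 55)) + 39812)/(-35238 + 1446) = (166 + 39812)/(-35238 + 1446) = 39978/(-33792) = 39978*(-1/33792) = -6663/5632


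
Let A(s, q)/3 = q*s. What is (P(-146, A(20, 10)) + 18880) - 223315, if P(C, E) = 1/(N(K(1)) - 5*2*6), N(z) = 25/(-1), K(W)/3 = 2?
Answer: -17376976/85 ≈ -2.0444e+5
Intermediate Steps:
A(s, q) = 3*q*s (A(s, q) = 3*(q*s) = 3*q*s)
K(W) = 6 (K(W) = 3*2 = 6)
N(z) = -25 (N(z) = 25*(-1) = -25)
P(C, E) = -1/85 (P(C, E) = 1/(-25 - 5*2*6) = 1/(-25 - 10*6) = 1/(-25 - 60) = 1/(-85) = -1/85)
(P(-146, A(20, 10)) + 18880) - 223315 = (-1/85 + 18880) - 223315 = 1604799/85 - 223315 = -17376976/85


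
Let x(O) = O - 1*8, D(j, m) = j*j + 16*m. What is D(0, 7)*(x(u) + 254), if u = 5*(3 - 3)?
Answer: 27552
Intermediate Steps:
D(j, m) = j² + 16*m
u = 0 (u = 5*0 = 0)
x(O) = -8 + O (x(O) = O - 8 = -8 + O)
D(0, 7)*(x(u) + 254) = (0² + 16*7)*((-8 + 0) + 254) = (0 + 112)*(-8 + 254) = 112*246 = 27552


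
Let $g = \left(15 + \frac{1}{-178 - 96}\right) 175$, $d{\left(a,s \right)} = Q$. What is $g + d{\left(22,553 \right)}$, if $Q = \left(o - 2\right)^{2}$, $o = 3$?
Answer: $\frac{719349}{274} \approx 2625.4$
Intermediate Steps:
$Q = 1$ ($Q = \left(3 - 2\right)^{2} = 1^{2} = 1$)
$d{\left(a,s \right)} = 1$
$g = \frac{719075}{274}$ ($g = \left(15 + \frac{1}{-274}\right) 175 = \left(15 - \frac{1}{274}\right) 175 = \frac{4109}{274} \cdot 175 = \frac{719075}{274} \approx 2624.4$)
$g + d{\left(22,553 \right)} = \frac{719075}{274} + 1 = \frac{719349}{274}$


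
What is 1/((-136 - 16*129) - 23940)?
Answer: -1/26140 ≈ -3.8256e-5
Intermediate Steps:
1/((-136 - 16*129) - 23940) = 1/((-136 - 2064) - 23940) = 1/(-2200 - 23940) = 1/(-26140) = -1/26140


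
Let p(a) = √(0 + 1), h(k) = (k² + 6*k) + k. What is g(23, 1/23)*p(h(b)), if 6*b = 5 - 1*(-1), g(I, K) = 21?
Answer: 21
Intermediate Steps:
b = 1 (b = (5 - 1*(-1))/6 = (5 + 1)/6 = (⅙)*6 = 1)
h(k) = k² + 7*k
p(a) = 1 (p(a) = √1 = 1)
g(23, 1/23)*p(h(b)) = 21*1 = 21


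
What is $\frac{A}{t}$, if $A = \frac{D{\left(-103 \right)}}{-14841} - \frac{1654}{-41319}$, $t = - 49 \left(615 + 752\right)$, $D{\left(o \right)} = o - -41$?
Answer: $- \frac{3012088}{4563888781473} \approx -6.5998 \cdot 10^{-7}$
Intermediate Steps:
$D{\left(o \right)} = 41 + o$ ($D{\left(o \right)} = o + 41 = 41 + o$)
$t = -66983$ ($t = \left(-49\right) 1367 = -66983$)
$A = \frac{3012088}{68135031}$ ($A = \frac{41 - 103}{-14841} - \frac{1654}{-41319} = \left(-62\right) \left(- \frac{1}{14841}\right) - - \frac{1654}{41319} = \frac{62}{14841} + \frac{1654}{41319} = \frac{3012088}{68135031} \approx 0.044208$)
$\frac{A}{t} = \frac{3012088}{68135031 \left(-66983\right)} = \frac{3012088}{68135031} \left(- \frac{1}{66983}\right) = - \frac{3012088}{4563888781473}$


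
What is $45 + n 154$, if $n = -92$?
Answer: $-14123$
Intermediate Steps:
$45 + n 154 = 45 - 14168 = -14123$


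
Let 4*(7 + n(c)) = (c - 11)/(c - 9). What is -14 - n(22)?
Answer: -375/52 ≈ -7.2115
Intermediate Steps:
n(c) = -7 + (-11 + c)/(4*(-9 + c)) (n(c) = -7 + ((c - 11)/(c - 9))/4 = -7 + ((-11 + c)/(-9 + c))/4 = -7 + (-11 + c)/(4*(-9 + c)))
-14 - n(22) = -14 - (241 - 27*22)/(4*(-9 + 22)) = -14 - (241 - 594)/(4*13) = -14 - (-353)/(4*13) = -14 - 1*(-353/52) = -14 + 353/52 = -375/52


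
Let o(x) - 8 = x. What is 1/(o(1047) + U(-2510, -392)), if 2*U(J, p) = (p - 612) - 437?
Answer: 2/669 ≈ 0.0029895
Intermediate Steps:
U(J, p) = -1049/2 + p/2 (U(J, p) = ((p - 612) - 437)/2 = ((-612 + p) - 437)/2 = (-1049 + p)/2 = -1049/2 + p/2)
o(x) = 8 + x
1/(o(1047) + U(-2510, -392)) = 1/((8 + 1047) + (-1049/2 + (½)*(-392))) = 1/(1055 + (-1049/2 - 196)) = 1/(1055 - 1441/2) = 1/(669/2) = 2/669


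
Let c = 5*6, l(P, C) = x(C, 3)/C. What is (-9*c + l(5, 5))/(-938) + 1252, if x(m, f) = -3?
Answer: 5873233/4690 ≈ 1252.3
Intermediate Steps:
l(P, C) = -3/C
c = 30
(-9*c + l(5, 5))/(-938) + 1252 = (-9*30 - 3/5)/(-938) + 1252 = -(-270 - 3*1/5)/938 + 1252 = -(-270 - 3/5)/938 + 1252 = -1/938*(-1353/5) + 1252 = 1353/4690 + 1252 = 5873233/4690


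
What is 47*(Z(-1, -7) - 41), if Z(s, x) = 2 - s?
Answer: -1786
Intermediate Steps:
47*(Z(-1, -7) - 41) = 47*((2 - 1*(-1)) - 41) = 47*((2 + 1) - 41) = 47*(3 - 41) = 47*(-38) = -1786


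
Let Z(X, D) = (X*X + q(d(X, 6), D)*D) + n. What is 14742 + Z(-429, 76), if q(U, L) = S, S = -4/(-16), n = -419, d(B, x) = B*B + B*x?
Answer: 198383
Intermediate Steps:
d(B, x) = B² + B*x
S = ¼ (S = -4*(-1/16) = ¼ ≈ 0.25000)
q(U, L) = ¼
Z(X, D) = -419 + X² + D/4 (Z(X, D) = (X*X + D/4) - 419 = (X² + D/4) - 419 = -419 + X² + D/4)
14742 + Z(-429, 76) = 14742 + (-419 + (-429)² + (¼)*76) = 14742 + (-419 + 184041 + 19) = 14742 + 183641 = 198383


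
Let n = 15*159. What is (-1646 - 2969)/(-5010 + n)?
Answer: 923/525 ≈ 1.7581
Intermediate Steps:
n = 2385
(-1646 - 2969)/(-5010 + n) = (-1646 - 2969)/(-5010 + 2385) = -4615/(-2625) = -4615*(-1/2625) = 923/525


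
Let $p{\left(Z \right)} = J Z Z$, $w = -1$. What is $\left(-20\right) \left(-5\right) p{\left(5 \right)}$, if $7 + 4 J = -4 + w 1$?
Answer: $-7500$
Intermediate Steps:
$J = -3$ ($J = - \frac{7}{4} + \frac{-4 - 1}{4} = - \frac{7}{4} + \frac{1}{4} \left(-5\right) = - \frac{7}{4} - \frac{5}{4} = -3$)
$p{\left(Z \right)} = - 3 Z^{2}$ ($p{\left(Z \right)} = - 3 Z Z = - 3 Z^{2}$)
$\left(-20\right) \left(-5\right) p{\left(5 \right)} = \left(-20\right) \left(-5\right) \left(- 3 \cdot 5^{2}\right) = 100 \left(\left(-3\right) 25\right) = 100 \left(-75\right) = -7500$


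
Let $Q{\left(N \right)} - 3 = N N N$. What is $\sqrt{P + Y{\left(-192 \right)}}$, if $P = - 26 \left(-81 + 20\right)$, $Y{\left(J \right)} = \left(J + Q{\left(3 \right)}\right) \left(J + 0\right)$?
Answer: $\sqrt{32690} \approx 180.8$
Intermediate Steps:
$Q{\left(N \right)} = 3 + N^{3}$ ($Q{\left(N \right)} = 3 + N N N = 3 + N^{2} N = 3 + N^{3}$)
$Y{\left(J \right)} = J \left(30 + J\right)$ ($Y{\left(J \right)} = \left(J + \left(3 + 3^{3}\right)\right) \left(J + 0\right) = \left(J + \left(3 + 27\right)\right) J = \left(J + 30\right) J = \left(30 + J\right) J = J \left(30 + J\right)$)
$P = 1586$ ($P = \left(-26\right) \left(-61\right) = 1586$)
$\sqrt{P + Y{\left(-192 \right)}} = \sqrt{1586 - 192 \left(30 - 192\right)} = \sqrt{1586 - -31104} = \sqrt{1586 + 31104} = \sqrt{32690}$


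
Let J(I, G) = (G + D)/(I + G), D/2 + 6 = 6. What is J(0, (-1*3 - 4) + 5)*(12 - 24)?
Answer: -12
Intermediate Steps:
D = 0 (D = -12 + 2*6 = -12 + 12 = 0)
J(I, G) = G/(G + I) (J(I, G) = (G + 0)/(I + G) = G/(G + I))
J(0, (-1*3 - 4) + 5)*(12 - 24) = (((-1*3 - 4) + 5)/(((-1*3 - 4) + 5) + 0))*(12 - 24) = (((-3 - 4) + 5)/(((-3 - 4) + 5) + 0))*(-12) = ((-7 + 5)/((-7 + 5) + 0))*(-12) = -2/(-2 + 0)*(-12) = -2/(-2)*(-12) = -2*(-½)*(-12) = 1*(-12) = -12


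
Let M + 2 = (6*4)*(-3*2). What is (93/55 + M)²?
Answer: 62995969/3025 ≈ 20825.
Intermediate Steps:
M = -146 (M = -2 + (6*4)*(-3*2) = -2 + 24*(-6) = -2 - 144 = -146)
(93/55 + M)² = (93/55 - 146)² = (-7937/55)² = 62995969/3025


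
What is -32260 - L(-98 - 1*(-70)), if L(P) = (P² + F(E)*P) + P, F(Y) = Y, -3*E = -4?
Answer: -98936/3 ≈ -32979.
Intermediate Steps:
E = 4/3 (E = -⅓*(-4) = 4/3 ≈ 1.3333)
L(P) = P² + 7*P/3 (L(P) = (P² + 4*P/3) + P = P² + 7*P/3)
-32260 - L(-98 - 1*(-70)) = -32260 - (-98 - 1*(-70))*(7 + 3*(-98 - 1*(-70)))/3 = -32260 - (-98 + 70)*(7 + 3*(-98 + 70))/3 = -32260 - (-28)*(7 + 3*(-28))/3 = -32260 - (-28)*(7 - 84)/3 = -32260 - (-28)*(-77)/3 = -32260 - 1*2156/3 = -32260 - 2156/3 = -98936/3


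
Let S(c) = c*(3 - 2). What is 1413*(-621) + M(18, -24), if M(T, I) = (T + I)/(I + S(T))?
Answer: -877472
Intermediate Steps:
S(c) = c (S(c) = c*1 = c)
M(T, I) = 1 (M(T, I) = (T + I)/(I + T) = (I + T)/(I + T) = 1)
1413*(-621) + M(18, -24) = 1413*(-621) + 1 = -877473 + 1 = -877472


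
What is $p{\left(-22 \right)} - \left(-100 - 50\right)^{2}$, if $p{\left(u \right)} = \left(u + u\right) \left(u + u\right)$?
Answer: $-20564$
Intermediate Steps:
$p{\left(u \right)} = 4 u^{2}$ ($p{\left(u \right)} = 2 u 2 u = 4 u^{2}$)
$p{\left(-22 \right)} - \left(-100 - 50\right)^{2} = 4 \left(-22\right)^{2} - \left(-100 - 50\right)^{2} = 4 \cdot 484 - \left(-150\right)^{2} = 1936 - 22500 = -20564$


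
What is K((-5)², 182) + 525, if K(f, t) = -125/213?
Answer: 111700/213 ≈ 524.41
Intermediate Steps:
K(f, t) = -125/213 (K(f, t) = -125*1/213 = -125/213)
K((-5)², 182) + 525 = -125/213 + 525 = 111700/213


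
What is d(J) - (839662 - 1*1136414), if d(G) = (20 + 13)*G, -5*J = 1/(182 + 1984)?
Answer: 1071274709/3610 ≈ 2.9675e+5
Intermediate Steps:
J = -1/10830 (J = -1/(5*(182 + 1984)) = -⅕/2166 = -⅕*1/2166 = -1/10830 ≈ -9.2336e-5)
d(G) = 33*G
d(J) - (839662 - 1*1136414) = 33*(-1/10830) - (839662 - 1*1136414) = -11/3610 - (839662 - 1136414) = -11/3610 - 1*(-296752) = -11/3610 + 296752 = 1071274709/3610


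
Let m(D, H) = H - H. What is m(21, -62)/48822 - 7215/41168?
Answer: -7215/41168 ≈ -0.17526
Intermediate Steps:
m(D, H) = 0
m(21, -62)/48822 - 7215/41168 = 0/48822 - 7215/41168 = 0*(1/48822) - 7215*1/41168 = 0 - 7215/41168 = -7215/41168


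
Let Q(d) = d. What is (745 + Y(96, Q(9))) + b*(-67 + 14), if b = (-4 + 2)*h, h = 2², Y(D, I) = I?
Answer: 1178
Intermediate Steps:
h = 4
b = -8 (b = (-4 + 2)*4 = -2*4 = -8)
(745 + Y(96, Q(9))) + b*(-67 + 14) = (745 + 9) - 8*(-67 + 14) = 754 - 8*(-53) = 754 + 424 = 1178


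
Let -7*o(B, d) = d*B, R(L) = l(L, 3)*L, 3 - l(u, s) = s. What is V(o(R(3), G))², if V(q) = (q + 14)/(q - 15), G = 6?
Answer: 196/225 ≈ 0.87111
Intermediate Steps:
l(u, s) = 3 - s
R(L) = 0 (R(L) = (3 - 1*3)*L = (3 - 3)*L = 0*L = 0)
o(B, d) = -B*d/7 (o(B, d) = -d*B/7 = -B*d/7)
V(q) = (14 + q)/(-15 + q)
V(o(R(3), G))² = ((14 - ⅐*0*6)/(-15 - ⅐*0*6))² = ((14 + 0)/(-15 + 0))² = (14/(-15))² = (-1/15*14)² = (-14/15)² = 196/225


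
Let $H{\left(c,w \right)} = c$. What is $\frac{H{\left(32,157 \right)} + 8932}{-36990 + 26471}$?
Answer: $- \frac{8964}{10519} \approx -0.85217$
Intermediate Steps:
$\frac{H{\left(32,157 \right)} + 8932}{-36990 + 26471} = \frac{32 + 8932}{-36990 + 26471} = \frac{8964}{-10519} = 8964 \left(- \frac{1}{10519}\right) = - \frac{8964}{10519}$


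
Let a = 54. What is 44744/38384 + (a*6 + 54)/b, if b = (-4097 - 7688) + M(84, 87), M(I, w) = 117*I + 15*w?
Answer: 229124/391037 ≈ 0.58594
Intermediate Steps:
M(I, w) = 15*w + 117*I
b = -652 (b = (-4097 - 7688) + (15*87 + 117*84) = -11785 + (1305 + 9828) = -11785 + 11133 = -652)
44744/38384 + (a*6 + 54)/b = 44744/38384 + (54*6 + 54)/(-652) = 44744*(1/38384) + (324 + 54)*(-1/652) = 5593/4798 + 378*(-1/652) = 5593/4798 - 189/326 = 229124/391037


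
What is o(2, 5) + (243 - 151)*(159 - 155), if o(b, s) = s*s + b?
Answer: 395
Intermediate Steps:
o(b, s) = b + s² (o(b, s) = s² + b = b + s²)
o(2, 5) + (243 - 151)*(159 - 155) = (2 + 5²) + (243 - 151)*(159 - 155) = (2 + 25) + 92*4 = 27 + 368 = 395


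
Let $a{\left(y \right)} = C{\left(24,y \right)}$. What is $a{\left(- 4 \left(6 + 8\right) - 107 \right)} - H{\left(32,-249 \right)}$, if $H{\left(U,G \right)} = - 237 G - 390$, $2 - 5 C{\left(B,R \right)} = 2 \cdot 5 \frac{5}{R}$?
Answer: $- \frac{47777369}{815} \approx -58623.0$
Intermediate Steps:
$C{\left(B,R \right)} = \frac{2}{5} - \frac{10}{R}$ ($C{\left(B,R \right)} = \frac{2}{5} - \frac{2 \cdot 5 \frac{5}{R}}{5} = \frac{2}{5} - \frac{10 \frac{5}{R}}{5} = \frac{2}{5} - \frac{50 \frac{1}{R}}{5} = \frac{2}{5} - \frac{10}{R}$)
$a{\left(y \right)} = \frac{2}{5} - \frac{10}{y}$
$H{\left(U,G \right)} = -390 - 237 G$
$a{\left(- 4 \left(6 + 8\right) - 107 \right)} - H{\left(32,-249 \right)} = \left(\frac{2}{5} - \frac{10}{- 4 \left(6 + 8\right) - 107}\right) - \left(-390 - -59013\right) = \left(\frac{2}{5} - \frac{10}{\left(-4\right) 14 - 107}\right) - \left(-390 + 59013\right) = \left(\frac{2}{5} - \frac{10}{-56 - 107}\right) - 58623 = \left(\frac{2}{5} - \frac{10}{-163}\right) - 58623 = \left(\frac{2}{5} - - \frac{10}{163}\right) - 58623 = \left(\frac{2}{5} + \frac{10}{163}\right) - 58623 = \frac{376}{815} - 58623 = - \frac{47777369}{815}$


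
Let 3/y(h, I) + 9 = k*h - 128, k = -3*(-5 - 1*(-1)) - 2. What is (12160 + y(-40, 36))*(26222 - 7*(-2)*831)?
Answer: 82398845984/179 ≈ 4.6033e+8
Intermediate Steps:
k = 10 (k = -3*(-5 + 1) - 2 = -3*(-4) - 2 = 12 - 2 = 10)
y(h, I) = 3/(-137 + 10*h) (y(h, I) = 3/(-9 + (10*h - 128)) = 3/(-9 + (-128 + 10*h)) = 3/(-137 + 10*h))
(12160 + y(-40, 36))*(26222 - 7*(-2)*831) = (12160 + 3/(-137 + 10*(-40)))*(26222 - 7*(-2)*831) = (12160 + 3/(-137 - 400))*(26222 + 14*831) = (12160 + 3/(-537))*(26222 + 11634) = (12160 + 3*(-1/537))*37856 = (12160 - 1/179)*37856 = (2176639/179)*37856 = 82398845984/179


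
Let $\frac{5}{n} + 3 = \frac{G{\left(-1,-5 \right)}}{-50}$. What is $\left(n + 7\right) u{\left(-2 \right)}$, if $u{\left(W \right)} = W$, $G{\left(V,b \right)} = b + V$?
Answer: $- \frac{379}{36} \approx -10.528$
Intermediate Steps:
$G{\left(V,b \right)} = V + b$
$n = - \frac{125}{72}$ ($n = \frac{5}{-3 + \frac{-1 - 5}{-50}} = \frac{5}{-3 - - \frac{3}{25}} = \frac{5}{-3 + \frac{3}{25}} = \frac{5}{- \frac{72}{25}} = 5 \left(- \frac{25}{72}\right) = - \frac{125}{72} \approx -1.7361$)
$\left(n + 7\right) u{\left(-2 \right)} = \left(- \frac{125}{72} + 7\right) \left(-2\right) = \frac{379}{72} \left(-2\right) = - \frac{379}{36}$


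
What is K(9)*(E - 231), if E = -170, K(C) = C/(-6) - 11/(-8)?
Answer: 401/8 ≈ 50.125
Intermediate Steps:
K(C) = 11/8 - C/6 (K(C) = C*(-⅙) - 11*(-⅛) = -C/6 + 11/8 = 11/8 - C/6)
K(9)*(E - 231) = (11/8 - ⅙*9)*(-170 - 231) = (11/8 - 3/2)*(-401) = -⅛*(-401) = 401/8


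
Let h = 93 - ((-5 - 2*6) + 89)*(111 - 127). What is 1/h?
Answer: 1/1245 ≈ 0.00080321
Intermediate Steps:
h = 1245 (h = 93 - ((-5 - 12) + 89)*(-16) = 93 - (-17 + 89)*(-16) = 93 - 72*(-16) = 93 - 1*(-1152) = 93 + 1152 = 1245)
1/h = 1/1245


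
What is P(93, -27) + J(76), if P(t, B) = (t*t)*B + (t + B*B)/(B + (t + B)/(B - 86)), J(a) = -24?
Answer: -242686295/1039 ≈ -2.3358e+5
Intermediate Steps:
P(t, B) = B*t² + (t + B²)/(B + (B + t)/(-86 + B)) (P(t, B) = t²*B + (t + B²)/(B + (B + t)/(-86 + B)) = B*t² + (t + B²)/(B + (B + t)/(-86 + B)))
P(93, -27) + J(76) = ((-27)³ - 86*93 - 86*(-27)² - 27*93 - 27*93³ + (-27)³*93² - 85*(-27)²*93²)/(93 + (-27)² - 85*(-27)) - 24 = (-19683 - 7998 - 86*729 - 2511 - 27*804357 - 19683*8649 - 85*729*8649)/(93 + 729 + 2295) - 24 = (-19683 - 7998 - 62694 - 2511 - 21717639 - 170238267 - 535935285)/3117 - 24 = (1/3117)*(-727984077) - 24 = -242661359/1039 - 24 = -242686295/1039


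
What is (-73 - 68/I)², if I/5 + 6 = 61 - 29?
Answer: 22838841/4225 ≈ 5405.6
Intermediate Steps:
I = 130 (I = -30 + 5*(61 - 29) = -30 + 5*32 = -30 + 160 = 130)
(-73 - 68/I)² = (-73 - 68/130)² = (-73 - 68*1/130)² = (-73 - 34/65)² = (-4779/65)² = 22838841/4225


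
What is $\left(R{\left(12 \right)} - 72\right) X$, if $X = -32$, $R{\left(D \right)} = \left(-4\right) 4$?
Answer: $2816$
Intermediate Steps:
$R{\left(D \right)} = -16$
$\left(R{\left(12 \right)} - 72\right) X = \left(-16 - 72\right) \left(-32\right) = \left(-88\right) \left(-32\right) = 2816$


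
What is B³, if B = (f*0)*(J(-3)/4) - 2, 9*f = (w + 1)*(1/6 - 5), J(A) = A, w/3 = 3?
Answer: -8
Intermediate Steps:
w = 9 (w = 3*3 = 9)
f = -145/27 (f = ((9 + 1)*(1/6 - 5))/9 = (10*(⅙ - 5))/9 = (10*(-29/6))/9 = (⅑)*(-145/3) = -145/27 ≈ -5.3704)
B = -2 (B = (-145/27*0)*(-3/4) - 2 = 0*(-3*¼) - 2 = 0*(-¾) - 2 = 0 - 2 = -2)
B³ = (-2)³ = -8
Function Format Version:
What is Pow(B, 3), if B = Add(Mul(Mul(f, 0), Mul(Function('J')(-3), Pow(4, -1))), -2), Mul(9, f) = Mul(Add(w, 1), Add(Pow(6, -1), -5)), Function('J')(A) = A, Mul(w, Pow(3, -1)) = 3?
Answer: -8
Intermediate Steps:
w = 9 (w = Mul(3, 3) = 9)
f = Rational(-145, 27) (f = Mul(Rational(1, 9), Mul(Add(9, 1), Add(Pow(6, -1), -5))) = Mul(Rational(1, 9), Mul(10, Add(Rational(1, 6), -5))) = Mul(Rational(1, 9), Mul(10, Rational(-29, 6))) = Mul(Rational(1, 9), Rational(-145, 3)) = Rational(-145, 27) ≈ -5.3704)
B = -2 (B = Add(Mul(Mul(Rational(-145, 27), 0), Mul(-3, Pow(4, -1))), -2) = Add(Mul(0, Mul(-3, Rational(1, 4))), -2) = Add(Mul(0, Rational(-3, 4)), -2) = Add(0, -2) = -2)
Pow(B, 3) = Pow(-2, 3) = -8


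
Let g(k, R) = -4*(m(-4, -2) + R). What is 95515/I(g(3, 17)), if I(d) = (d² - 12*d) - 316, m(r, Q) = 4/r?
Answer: 95515/4548 ≈ 21.002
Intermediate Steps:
g(k, R) = 4 - 4*R (g(k, R) = -4*(4/(-4) + R) = -4*(4*(-¼) + R) = -4*(-1 + R) = 4 - 4*R)
I(d) = -316 + d² - 12*d
95515/I(g(3, 17)) = 95515/(-316 + (4 - 4*17)² - 12*(4 - 4*17)) = 95515/(-316 + (4 - 68)² - 12*(4 - 68)) = 95515/(-316 + (-64)² - 12*(-64)) = 95515/(-316 + 4096 + 768) = 95515/4548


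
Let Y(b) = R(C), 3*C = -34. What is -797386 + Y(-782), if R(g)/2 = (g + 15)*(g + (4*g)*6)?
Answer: -7195174/9 ≈ -7.9946e+5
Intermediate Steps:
C = -34/3 (C = (1/3)*(-34) = -34/3 ≈ -11.333)
R(g) = 50*g*(15 + g) (R(g) = 2*((g + 15)*(g + (4*g)*6)) = 2*((15 + g)*(g + 24*g)) = 2*((15 + g)*(25*g)) = 2*(25*g*(15 + g)) = 50*g*(15 + g))
Y(b) = -18700/9 (Y(b) = 50*(-34/3)*(15 - 34/3) = 50*(-34/3)*(11/3) = -18700/9)
-797386 + Y(-782) = -797386 - 18700/9 = -7195174/9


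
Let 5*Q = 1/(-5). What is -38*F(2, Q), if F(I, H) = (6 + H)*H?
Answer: 5662/625 ≈ 9.0592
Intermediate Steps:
Q = -1/25 (Q = (⅕)/(-5) = (⅕)*(-⅕) = -1/25 ≈ -0.040000)
F(I, H) = H*(6 + H)
-38*F(2, Q) = -(-38)*(6 - 1/25)/25 = -(-38)*149/(25*25) = -38*(-149/625) = 5662/625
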